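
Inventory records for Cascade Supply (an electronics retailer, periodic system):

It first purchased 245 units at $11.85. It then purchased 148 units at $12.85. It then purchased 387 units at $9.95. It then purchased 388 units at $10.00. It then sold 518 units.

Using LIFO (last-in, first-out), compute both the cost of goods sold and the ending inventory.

Sale 1 (518) [LIFO — newest first]: 388 @ $10.00 + 130 @ $9.95 = $5,173.50
Ending inventory: 245 @ $11.85 + 148 @ $12.85 + 257 @ $9.95 = $7,362.20

COGS = $5,173.50; ending inventory = $7,362.20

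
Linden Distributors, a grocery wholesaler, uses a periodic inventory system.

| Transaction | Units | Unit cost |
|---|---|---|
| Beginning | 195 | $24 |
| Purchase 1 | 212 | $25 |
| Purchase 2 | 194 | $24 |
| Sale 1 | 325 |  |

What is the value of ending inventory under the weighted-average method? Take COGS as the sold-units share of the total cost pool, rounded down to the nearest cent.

Ending inventory = $6,721.36

Sale 1, sell 325: 325/601 × $14,636.00 → $7,914.64
Ending inventory (cost pool remaining) = $6,721.36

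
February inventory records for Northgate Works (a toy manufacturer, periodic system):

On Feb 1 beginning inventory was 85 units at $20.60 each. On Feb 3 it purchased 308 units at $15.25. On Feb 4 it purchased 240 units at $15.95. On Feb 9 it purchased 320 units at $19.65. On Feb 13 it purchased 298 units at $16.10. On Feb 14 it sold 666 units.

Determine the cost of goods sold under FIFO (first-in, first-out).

Feb 14, 666 sold [FIFO — oldest first]: 85 @ $20.60 + 308 @ $15.25 + 240 @ $15.95 + 33 @ $19.65 = $10,924.45
Ending inventory: 287 @ $19.65 + 298 @ $16.10 = $10,437.35
Check: goods available $21,361.80 = COGS $10,924.45 + ending $10,437.35

COGS = $10,924.45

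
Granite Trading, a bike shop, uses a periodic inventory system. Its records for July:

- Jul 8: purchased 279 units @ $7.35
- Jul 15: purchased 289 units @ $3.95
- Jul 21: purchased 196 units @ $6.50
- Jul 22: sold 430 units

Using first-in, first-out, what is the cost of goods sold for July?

Jul 22, 430 sold [FIFO — oldest first]: 279 @ $7.35 + 151 @ $3.95 = $2,647.10
Ending inventory: 138 @ $3.95 + 196 @ $6.50 = $1,819.10
Check: goods available $4,466.20 = COGS $2,647.10 + ending $1,819.10

COGS = $2,647.10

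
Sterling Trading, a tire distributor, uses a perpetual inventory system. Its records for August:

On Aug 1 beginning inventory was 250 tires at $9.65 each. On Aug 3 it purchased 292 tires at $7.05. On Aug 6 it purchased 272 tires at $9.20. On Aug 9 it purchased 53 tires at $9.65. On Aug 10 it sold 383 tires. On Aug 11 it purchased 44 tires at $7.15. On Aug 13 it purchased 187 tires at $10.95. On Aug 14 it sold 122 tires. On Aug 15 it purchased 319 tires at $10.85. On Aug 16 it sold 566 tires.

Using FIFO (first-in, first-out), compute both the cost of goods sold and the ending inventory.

Aug 10, 383 sold [FIFO — oldest first]: 250 @ $9.65 + 133 @ $7.05 = $3,350.15
Aug 14, 122 sold [FIFO — oldest first]: 122 @ $7.05 = $860.10
Aug 16, 566 sold [FIFO — oldest first]: 37 @ $7.05 + 272 @ $9.20 + 53 @ $9.65 + 44 @ $7.15 + 160 @ $10.95 = $5,341.30
Total COGS = $3,350.15 + $860.10 + $5,341.30 = $9,551.55
Ending inventory: 27 @ $10.95 + 319 @ $10.85 = $3,756.80

COGS = $9,551.55; ending inventory = $3,756.80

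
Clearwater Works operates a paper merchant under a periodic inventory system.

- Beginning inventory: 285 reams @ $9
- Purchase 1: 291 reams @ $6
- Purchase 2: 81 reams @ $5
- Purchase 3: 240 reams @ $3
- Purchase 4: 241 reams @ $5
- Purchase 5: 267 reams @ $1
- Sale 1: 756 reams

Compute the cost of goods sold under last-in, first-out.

Sale 1 (756) [LIFO — newest first]: 267 @ $1 + 241 @ $5 + 240 @ $3 + 8 @ $5 = $2,232
Ending inventory: 285 @ $9 + 291 @ $6 + 73 @ $5 = $4,676

COGS = $2,232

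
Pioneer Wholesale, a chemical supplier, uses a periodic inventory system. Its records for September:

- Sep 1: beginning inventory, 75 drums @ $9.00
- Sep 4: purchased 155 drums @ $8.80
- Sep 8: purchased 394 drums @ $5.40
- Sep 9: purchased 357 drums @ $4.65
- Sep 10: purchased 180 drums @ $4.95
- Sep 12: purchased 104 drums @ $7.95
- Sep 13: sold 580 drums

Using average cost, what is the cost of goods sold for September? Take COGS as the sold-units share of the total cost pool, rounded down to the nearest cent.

Sep 13, sell 580: 580/1265 × $7,544.45 → $3,459.11
Ending inventory (cost pool remaining) = $4,085.34

COGS = $3,459.11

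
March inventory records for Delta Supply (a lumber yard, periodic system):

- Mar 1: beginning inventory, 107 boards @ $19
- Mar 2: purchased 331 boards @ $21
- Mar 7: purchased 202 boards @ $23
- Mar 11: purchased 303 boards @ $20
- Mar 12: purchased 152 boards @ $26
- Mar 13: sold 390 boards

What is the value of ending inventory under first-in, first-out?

Ending inventory = $15,666

Mar 13, 390 sold [FIFO — oldest first]: 107 @ $19 + 283 @ $21 = $7,976
Ending inventory: 48 @ $21 + 202 @ $23 + 303 @ $20 + 152 @ $26 = $15,666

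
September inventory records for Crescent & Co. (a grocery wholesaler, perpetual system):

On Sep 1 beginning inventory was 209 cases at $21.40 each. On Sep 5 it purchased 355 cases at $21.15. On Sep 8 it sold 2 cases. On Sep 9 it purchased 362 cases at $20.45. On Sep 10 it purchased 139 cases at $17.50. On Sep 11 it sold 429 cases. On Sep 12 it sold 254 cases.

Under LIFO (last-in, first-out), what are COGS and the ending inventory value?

COGS = $13,727.00; ending inventory = $8,089.25

Sep 8, 2 sold [LIFO — newest first]: 2 @ $21.15 = $42.30
Sep 11, 429 sold [LIFO — newest first]: 139 @ $17.50 + 290 @ $20.45 = $8,363.00
Sep 12, 254 sold [LIFO — newest first]: 72 @ $20.45 + 182 @ $21.15 = $5,321.70
Total COGS = $42.30 + $8,363.00 + $5,321.70 = $13,727.00
Ending inventory: 209 @ $21.40 + 171 @ $21.15 = $8,089.25
Check: goods available $21,816.25 = COGS $13,727.00 + ending $8,089.25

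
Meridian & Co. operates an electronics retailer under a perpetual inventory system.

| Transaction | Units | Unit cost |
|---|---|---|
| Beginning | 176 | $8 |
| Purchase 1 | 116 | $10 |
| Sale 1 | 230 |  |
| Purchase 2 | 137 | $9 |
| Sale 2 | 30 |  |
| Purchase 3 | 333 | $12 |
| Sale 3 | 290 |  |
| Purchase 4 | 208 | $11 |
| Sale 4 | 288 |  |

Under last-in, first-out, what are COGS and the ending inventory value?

Sale 1 (230) [LIFO — newest first]: 116 @ $10 + 114 @ $8 = $2,072
Sale 2 (30) [LIFO — newest first]: 30 @ $9 = $270
Sale 3 (290) [LIFO — newest first]: 290 @ $12 = $3,480
Sale 4 (288) [LIFO — newest first]: 208 @ $11 + 43 @ $12 + 37 @ $9 = $3,137
Total COGS = $2,072 + $270 + $3,480 + $3,137 = $8,959
Ending inventory: 62 @ $8 + 70 @ $9 = $1,126

COGS = $8,959; ending inventory = $1,126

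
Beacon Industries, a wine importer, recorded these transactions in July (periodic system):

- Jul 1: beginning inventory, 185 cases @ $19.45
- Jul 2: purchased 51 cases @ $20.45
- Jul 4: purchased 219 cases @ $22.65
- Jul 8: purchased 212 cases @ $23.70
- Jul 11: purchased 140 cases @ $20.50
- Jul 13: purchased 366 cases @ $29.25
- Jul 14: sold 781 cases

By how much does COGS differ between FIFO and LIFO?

$3,063.90

FIFO COGS: 185 @ $19.45 + 51 @ $20.45 + 219 @ $22.65 + 212 @ $23.70 + 114 @ $20.50 = $16,962.95
LIFO COGS: 366 @ $29.25 + 140 @ $20.50 + 212 @ $23.70 + 63 @ $22.65 = $20,026.85
Difference = |$16,962.95 − $20,026.85| = $3,063.90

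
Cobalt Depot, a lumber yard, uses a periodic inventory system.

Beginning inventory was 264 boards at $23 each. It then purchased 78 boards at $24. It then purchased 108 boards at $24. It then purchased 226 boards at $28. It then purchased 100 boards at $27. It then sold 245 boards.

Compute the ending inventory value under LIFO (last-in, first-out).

Ending inventory = $12,804

Sale 1 (245) [LIFO — newest first]: 100 @ $27 + 145 @ $28 = $6,760
Ending inventory: 264 @ $23 + 78 @ $24 + 108 @ $24 + 81 @ $28 = $12,804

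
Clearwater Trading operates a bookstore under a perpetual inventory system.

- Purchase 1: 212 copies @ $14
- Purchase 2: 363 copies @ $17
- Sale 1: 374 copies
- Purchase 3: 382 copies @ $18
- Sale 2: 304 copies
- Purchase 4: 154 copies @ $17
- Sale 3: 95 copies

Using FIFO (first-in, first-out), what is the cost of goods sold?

Sale 1 (374) [FIFO — oldest first]: 212 @ $14 + 162 @ $17 = $5,722
Sale 2 (304) [FIFO — oldest first]: 201 @ $17 + 103 @ $18 = $5,271
Sale 3 (95) [FIFO — oldest first]: 95 @ $18 = $1,710
Total COGS = $5,722 + $5,271 + $1,710 = $12,703
Ending inventory: 184 @ $18 + 154 @ $17 = $5,930
Check: goods available $18,633 = COGS $12,703 + ending $5,930

COGS = $12,703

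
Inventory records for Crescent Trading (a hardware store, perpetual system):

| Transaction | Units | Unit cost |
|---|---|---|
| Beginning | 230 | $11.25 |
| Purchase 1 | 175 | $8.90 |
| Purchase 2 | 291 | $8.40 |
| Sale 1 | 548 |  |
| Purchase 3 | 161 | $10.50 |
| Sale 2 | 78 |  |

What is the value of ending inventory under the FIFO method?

Ending inventory = $2,278.50

Sale 1 (548) [FIFO — oldest first]: 230 @ $11.25 + 175 @ $8.90 + 143 @ $8.40 = $5,346.20
Sale 2 (78) [FIFO — oldest first]: 78 @ $8.40 = $655.20
Total COGS = $5,346.20 + $655.20 = $6,001.40
Ending inventory: 70 @ $8.40 + 161 @ $10.50 = $2,278.50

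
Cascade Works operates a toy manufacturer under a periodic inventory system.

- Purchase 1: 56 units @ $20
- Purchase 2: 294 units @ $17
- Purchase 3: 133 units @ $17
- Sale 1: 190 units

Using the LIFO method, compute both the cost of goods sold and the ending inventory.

COGS = $3,230; ending inventory = $5,149

Sale 1 (190) [LIFO — newest first]: 133 @ $17 + 57 @ $17 = $3,230
Ending inventory: 56 @ $20 + 237 @ $17 = $5,149
Check: goods available $8,379 = COGS $3,230 + ending $5,149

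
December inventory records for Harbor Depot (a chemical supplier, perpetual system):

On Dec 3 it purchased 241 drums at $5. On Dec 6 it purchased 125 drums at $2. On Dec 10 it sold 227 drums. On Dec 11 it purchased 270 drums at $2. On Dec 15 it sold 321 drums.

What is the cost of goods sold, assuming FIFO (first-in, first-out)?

Dec 10, 227 sold [FIFO — oldest first]: 227 @ $5 = $1,135
Dec 15, 321 sold [FIFO — oldest first]: 14 @ $5 + 125 @ $2 + 182 @ $2 = $684
Total COGS = $1,135 + $684 = $1,819
Ending inventory: 88 @ $2 = $176
Check: goods available $1,995 = COGS $1,819 + ending $176

COGS = $1,819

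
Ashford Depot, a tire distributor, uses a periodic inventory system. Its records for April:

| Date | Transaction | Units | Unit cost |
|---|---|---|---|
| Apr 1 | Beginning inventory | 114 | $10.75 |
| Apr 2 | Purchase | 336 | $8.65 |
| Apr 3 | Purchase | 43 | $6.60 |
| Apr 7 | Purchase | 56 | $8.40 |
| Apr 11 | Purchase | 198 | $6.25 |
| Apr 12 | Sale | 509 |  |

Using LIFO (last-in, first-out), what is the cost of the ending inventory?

Apr 12, 509 sold [LIFO — newest first]: 198 @ $6.25 + 56 @ $8.40 + 43 @ $6.60 + 212 @ $8.65 = $3,825.50
Ending inventory: 114 @ $10.75 + 124 @ $8.65 = $2,298.10

Ending inventory = $2,298.10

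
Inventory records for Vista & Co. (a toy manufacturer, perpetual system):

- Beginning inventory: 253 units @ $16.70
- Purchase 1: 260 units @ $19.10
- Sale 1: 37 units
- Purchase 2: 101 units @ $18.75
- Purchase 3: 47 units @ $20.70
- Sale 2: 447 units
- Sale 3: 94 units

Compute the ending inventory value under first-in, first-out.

Sale 1 (37) [FIFO — oldest first]: 37 @ $16.70 = $617.90
Sale 2 (447) [FIFO — oldest first]: 216 @ $16.70 + 231 @ $19.10 = $8,019.30
Sale 3 (94) [FIFO — oldest first]: 29 @ $19.10 + 65 @ $18.75 = $1,772.65
Total COGS = $617.90 + $8,019.30 + $1,772.65 = $10,409.85
Ending inventory: 36 @ $18.75 + 47 @ $20.70 = $1,647.90

Ending inventory = $1,647.90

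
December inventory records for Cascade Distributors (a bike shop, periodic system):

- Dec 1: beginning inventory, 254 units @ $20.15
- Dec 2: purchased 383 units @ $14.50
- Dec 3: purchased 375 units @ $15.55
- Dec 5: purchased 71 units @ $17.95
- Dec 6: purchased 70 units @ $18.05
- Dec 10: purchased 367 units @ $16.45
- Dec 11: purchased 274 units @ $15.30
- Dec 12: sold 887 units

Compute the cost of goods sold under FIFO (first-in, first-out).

Dec 12, 887 sold [FIFO — oldest first]: 254 @ $20.15 + 383 @ $14.50 + 250 @ $15.55 = $14,559.10
Ending inventory: 125 @ $15.55 + 71 @ $17.95 + 70 @ $18.05 + 367 @ $16.45 + 274 @ $15.30 = $14,711.05
Check: goods available $29,270.15 = COGS $14,559.10 + ending $14,711.05

COGS = $14,559.10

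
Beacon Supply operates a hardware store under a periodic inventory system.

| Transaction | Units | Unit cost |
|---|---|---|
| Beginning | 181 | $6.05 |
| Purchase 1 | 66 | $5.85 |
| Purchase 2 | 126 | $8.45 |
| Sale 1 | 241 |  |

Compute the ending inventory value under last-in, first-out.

Ending inventory = $798.60

Sale 1 (241) [LIFO — newest first]: 126 @ $8.45 + 66 @ $5.85 + 49 @ $6.05 = $1,747.25
Ending inventory: 132 @ $6.05 = $798.60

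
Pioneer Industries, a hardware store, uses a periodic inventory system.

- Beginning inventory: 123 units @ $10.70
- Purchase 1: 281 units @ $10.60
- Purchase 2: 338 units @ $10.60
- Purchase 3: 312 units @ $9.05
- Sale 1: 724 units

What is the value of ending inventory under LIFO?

Sale 1 (724) [LIFO — newest first]: 312 @ $9.05 + 338 @ $10.60 + 74 @ $10.60 = $7,190.80
Ending inventory: 123 @ $10.70 + 207 @ $10.60 = $3,510.30
Check: goods available $10,701.10 = COGS $7,190.80 + ending $3,510.30

Ending inventory = $3,510.30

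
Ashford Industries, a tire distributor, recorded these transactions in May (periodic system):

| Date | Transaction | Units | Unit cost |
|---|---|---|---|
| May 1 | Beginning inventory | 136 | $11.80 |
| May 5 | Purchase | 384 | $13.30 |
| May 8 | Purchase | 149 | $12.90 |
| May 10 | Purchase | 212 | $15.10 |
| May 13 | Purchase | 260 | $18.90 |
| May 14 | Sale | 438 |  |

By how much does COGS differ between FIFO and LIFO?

$1,980.40

FIFO COGS: 136 @ $11.80 + 302 @ $13.30 = $5,621.40
LIFO COGS: 260 @ $18.90 + 178 @ $15.10 = $7,601.80
Difference = |$5,621.40 − $7,601.80| = $1,980.40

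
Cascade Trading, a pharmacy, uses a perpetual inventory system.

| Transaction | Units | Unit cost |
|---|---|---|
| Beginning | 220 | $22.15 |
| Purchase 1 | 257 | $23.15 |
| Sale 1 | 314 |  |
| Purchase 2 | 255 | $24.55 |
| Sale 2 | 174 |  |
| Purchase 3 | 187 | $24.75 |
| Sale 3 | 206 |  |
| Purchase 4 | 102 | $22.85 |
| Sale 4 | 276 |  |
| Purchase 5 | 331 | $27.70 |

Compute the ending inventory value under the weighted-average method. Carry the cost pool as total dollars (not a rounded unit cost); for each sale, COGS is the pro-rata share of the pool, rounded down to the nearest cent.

After Beginning: 220 on hand, pool $4,873.00 (≈ $22.1500 each)
After Purchase 1: 477 on hand, pool $10,822.55 (≈ $22.6888 each)
Sale 1, sell 314: 314/477 × $10,822.55 → $7,124.27
After Purchase 2: 418 on hand, pool $9,958.53 (≈ $23.8242 each)
Sale 2, sell 174: 174/418 × $9,958.53 → $4,145.41
After Purchase 3: 431 on hand, pool $10,441.37 (≈ $24.2259 each)
Sale 3, sell 206: 206/431 × $10,441.37 → $4,990.53
After Purchase 4: 327 on hand, pool $7,781.54 (≈ $23.7968 each)
Sale 4, sell 276: 276/327 × $7,781.54 → $6,567.90
After Purchase 5: 382 on hand, pool $10,382.34 (≈ $27.1789 each)
Total COGS = $7,124.27 + $4,145.41 + $4,990.53 + $6,567.90 = $22,828.11
Ending inventory (cost pool remaining) = $10,382.34
Check: goods available $33,210.45 = COGS $22,828.11 + ending $10,382.34

Ending inventory = $10,382.34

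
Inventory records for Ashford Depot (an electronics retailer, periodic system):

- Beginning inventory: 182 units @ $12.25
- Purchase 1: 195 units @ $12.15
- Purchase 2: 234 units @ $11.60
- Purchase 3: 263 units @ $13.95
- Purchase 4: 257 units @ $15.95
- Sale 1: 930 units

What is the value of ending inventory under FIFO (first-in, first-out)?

Ending inventory = $3,205.95

Sale 1 (930) [FIFO — oldest first]: 182 @ $12.25 + 195 @ $12.15 + 234 @ $11.60 + 263 @ $13.95 + 56 @ $15.95 = $11,875.20
Ending inventory: 201 @ $15.95 = $3,205.95
Check: goods available $15,081.15 = COGS $11,875.20 + ending $3,205.95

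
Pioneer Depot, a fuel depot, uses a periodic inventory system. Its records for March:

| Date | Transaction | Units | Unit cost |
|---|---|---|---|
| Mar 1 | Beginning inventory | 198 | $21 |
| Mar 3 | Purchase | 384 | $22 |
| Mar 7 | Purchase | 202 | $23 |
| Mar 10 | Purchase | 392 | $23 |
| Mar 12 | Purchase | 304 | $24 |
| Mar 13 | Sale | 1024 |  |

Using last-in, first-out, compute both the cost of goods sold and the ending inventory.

Mar 13, 1024 sold [LIFO — newest first]: 304 @ $24 + 392 @ $23 + 202 @ $23 + 126 @ $22 = $23,730
Ending inventory: 198 @ $21 + 258 @ $22 = $9,834

COGS = $23,730; ending inventory = $9,834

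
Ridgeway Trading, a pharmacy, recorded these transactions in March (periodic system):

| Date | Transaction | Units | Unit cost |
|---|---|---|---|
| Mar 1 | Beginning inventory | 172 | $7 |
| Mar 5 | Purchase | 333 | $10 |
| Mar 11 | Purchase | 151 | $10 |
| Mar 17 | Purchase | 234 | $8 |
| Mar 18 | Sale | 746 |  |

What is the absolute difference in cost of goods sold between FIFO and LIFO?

$144

FIFO COGS: 172 @ $7 + 333 @ $10 + 151 @ $10 + 90 @ $8 = $6,764
LIFO COGS: 234 @ $8 + 151 @ $10 + 333 @ $10 + 28 @ $7 = $6,908
Difference = |$6,764 − $6,908| = $144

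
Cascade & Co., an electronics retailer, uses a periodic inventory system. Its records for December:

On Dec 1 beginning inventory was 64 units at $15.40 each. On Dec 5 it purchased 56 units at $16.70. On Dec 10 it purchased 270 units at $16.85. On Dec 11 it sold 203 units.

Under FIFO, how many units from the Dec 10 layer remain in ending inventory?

Dec 11, 203 sold [FIFO — oldest first]: 64 @ $15.40 + 56 @ $16.70 + 83 @ $16.85 = $3,319.35
Ending inventory: 187 @ $16.85 = $3,150.95
Check: goods available $6,470.30 = COGS $3,319.35 + ending $3,150.95

187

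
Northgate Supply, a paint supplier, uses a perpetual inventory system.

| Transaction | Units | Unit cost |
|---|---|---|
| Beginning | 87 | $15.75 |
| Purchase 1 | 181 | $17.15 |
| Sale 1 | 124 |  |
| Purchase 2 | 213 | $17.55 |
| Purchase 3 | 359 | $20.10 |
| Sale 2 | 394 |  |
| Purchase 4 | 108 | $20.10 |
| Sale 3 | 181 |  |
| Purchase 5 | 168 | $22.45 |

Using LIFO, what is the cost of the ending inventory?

Sale 1 (124) [LIFO — newest first]: 124 @ $17.15 = $2,126.60
Sale 2 (394) [LIFO — newest first]: 359 @ $20.10 + 35 @ $17.55 = $7,830.15
Sale 3 (181) [LIFO — newest first]: 108 @ $20.10 + 73 @ $17.55 = $3,451.95
Total COGS = $2,126.60 + $7,830.15 + $3,451.95 = $13,408.70
Ending inventory: 87 @ $15.75 + 57 @ $17.15 + 105 @ $17.55 + 168 @ $22.45 = $7,962.15
Check: goods available $21,370.85 = COGS $13,408.70 + ending $7,962.15

Ending inventory = $7,962.15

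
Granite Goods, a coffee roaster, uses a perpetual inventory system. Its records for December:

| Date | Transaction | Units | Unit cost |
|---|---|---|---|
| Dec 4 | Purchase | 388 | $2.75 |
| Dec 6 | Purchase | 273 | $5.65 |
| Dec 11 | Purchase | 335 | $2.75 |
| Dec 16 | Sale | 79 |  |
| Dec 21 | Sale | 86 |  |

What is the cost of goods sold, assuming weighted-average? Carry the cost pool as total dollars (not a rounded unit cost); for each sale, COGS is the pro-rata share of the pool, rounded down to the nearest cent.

COGS = $584.90

After Dec 4: 388 on hand, pool $1,067.00 (≈ $2.7500 each)
After Dec 6: 661 on hand, pool $2,609.45 (≈ $3.9477 each)
After Dec 11: 996 on hand, pool $3,530.70 (≈ $3.5449 each)
Dec 16, sell 79: 79/996 × $3,530.70 → $280.04
Dec 21, sell 86: 86/917 × $3,250.66 → $304.86
Total COGS = $280.04 + $304.86 = $584.90
Ending inventory (cost pool remaining) = $2,945.80
Check: goods available $3,530.70 = COGS $584.90 + ending $2,945.80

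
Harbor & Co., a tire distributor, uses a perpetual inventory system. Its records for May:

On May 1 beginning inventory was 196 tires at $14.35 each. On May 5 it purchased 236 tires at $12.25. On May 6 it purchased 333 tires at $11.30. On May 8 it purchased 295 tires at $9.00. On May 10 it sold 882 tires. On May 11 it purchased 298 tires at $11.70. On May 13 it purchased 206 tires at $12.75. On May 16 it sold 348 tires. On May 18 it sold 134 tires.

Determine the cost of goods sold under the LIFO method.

COGS = $15,422.90

May 10, 882 sold [LIFO — newest first]: 295 @ $9.00 + 333 @ $11.30 + 236 @ $12.25 + 18 @ $14.35 = $9,567.20
May 16, 348 sold [LIFO — newest first]: 206 @ $12.75 + 142 @ $11.70 = $4,287.90
May 18, 134 sold [LIFO — newest first]: 134 @ $11.70 = $1,567.80
Total COGS = $9,567.20 + $4,287.90 + $1,567.80 = $15,422.90
Ending inventory: 178 @ $14.35 + 22 @ $11.70 = $2,811.70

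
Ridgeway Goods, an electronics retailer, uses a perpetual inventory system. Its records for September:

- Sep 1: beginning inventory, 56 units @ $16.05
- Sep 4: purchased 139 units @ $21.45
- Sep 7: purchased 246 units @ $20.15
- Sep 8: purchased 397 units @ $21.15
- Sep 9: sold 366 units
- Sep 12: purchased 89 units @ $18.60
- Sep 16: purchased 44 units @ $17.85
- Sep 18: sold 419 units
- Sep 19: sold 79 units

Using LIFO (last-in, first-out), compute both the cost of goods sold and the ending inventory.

COGS = $17,681.85; ending inventory = $1,992.75

Sep 9, 366 sold [LIFO — newest first]: 366 @ $21.15 = $7,740.90
Sep 18, 419 sold [LIFO — newest first]: 44 @ $17.85 + 89 @ $18.60 + 31 @ $21.15 + 246 @ $20.15 + 9 @ $21.45 = $8,246.40
Sep 19, 79 sold [LIFO — newest first]: 79 @ $21.45 = $1,694.55
Total COGS = $7,740.90 + $8,246.40 + $1,694.55 = $17,681.85
Ending inventory: 56 @ $16.05 + 51 @ $21.45 = $1,992.75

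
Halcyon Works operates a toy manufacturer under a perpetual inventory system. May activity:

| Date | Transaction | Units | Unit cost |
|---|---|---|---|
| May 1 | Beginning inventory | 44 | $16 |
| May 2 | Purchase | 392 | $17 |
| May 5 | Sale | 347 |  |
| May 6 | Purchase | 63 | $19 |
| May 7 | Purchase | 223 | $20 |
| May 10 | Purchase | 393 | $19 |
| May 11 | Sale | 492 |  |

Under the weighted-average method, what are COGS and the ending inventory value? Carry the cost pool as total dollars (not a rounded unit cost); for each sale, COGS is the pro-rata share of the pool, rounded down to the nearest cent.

COGS = $15,235.05; ending inventory = $5,256.95

After May 1: 44 on hand, pool $704.00 (≈ $16.0000 each)
After May 2: 436 on hand, pool $7,368.00 (≈ $16.8991 each)
May 5, sell 347: 347/436 × $7,368.00 → $5,863.98
After May 6: 152 on hand, pool $2,701.02 (≈ $17.7699 each)
After May 7: 375 on hand, pool $7,161.02 (≈ $19.0961 each)
After May 10: 768 on hand, pool $14,628.02 (≈ $19.0469 each)
May 11, sell 492: 492/768 × $14,628.02 → $9,371.07
Total COGS = $5,863.98 + $9,371.07 = $15,235.05
Ending inventory (cost pool remaining) = $5,256.95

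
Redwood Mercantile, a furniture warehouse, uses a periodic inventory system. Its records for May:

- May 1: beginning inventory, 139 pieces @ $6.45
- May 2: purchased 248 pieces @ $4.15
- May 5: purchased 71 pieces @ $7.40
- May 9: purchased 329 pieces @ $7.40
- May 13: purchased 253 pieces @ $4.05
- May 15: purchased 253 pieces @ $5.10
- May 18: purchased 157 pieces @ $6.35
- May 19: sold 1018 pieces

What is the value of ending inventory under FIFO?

Ending inventory = $2,376.35

May 19, 1018 sold [FIFO — oldest first]: 139 @ $6.45 + 248 @ $4.15 + 71 @ $7.40 + 329 @ $7.40 + 231 @ $4.05 = $5,821.30
Ending inventory: 22 @ $4.05 + 253 @ $5.10 + 157 @ $6.35 = $2,376.35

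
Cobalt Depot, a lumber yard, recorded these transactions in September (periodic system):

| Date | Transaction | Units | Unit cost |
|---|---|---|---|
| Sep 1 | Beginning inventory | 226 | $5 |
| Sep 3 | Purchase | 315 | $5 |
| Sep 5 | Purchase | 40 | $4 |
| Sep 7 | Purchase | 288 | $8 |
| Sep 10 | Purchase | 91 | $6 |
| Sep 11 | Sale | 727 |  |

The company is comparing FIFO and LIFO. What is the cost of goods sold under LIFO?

FIFO COGS: 226 @ $5 + 315 @ $5 + 40 @ $4 + 146 @ $8 = $4,033
LIFO COGS: 91 @ $6 + 288 @ $8 + 40 @ $4 + 308 @ $5 = $4,550

COGS = $4,550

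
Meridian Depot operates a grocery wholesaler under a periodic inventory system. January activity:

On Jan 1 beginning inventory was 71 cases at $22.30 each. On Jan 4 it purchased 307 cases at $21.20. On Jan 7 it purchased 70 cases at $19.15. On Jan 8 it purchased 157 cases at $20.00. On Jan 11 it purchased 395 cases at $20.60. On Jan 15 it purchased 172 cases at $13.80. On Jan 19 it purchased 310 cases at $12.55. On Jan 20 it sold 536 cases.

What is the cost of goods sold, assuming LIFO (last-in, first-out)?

Jan 20, 536 sold [LIFO — newest first]: 310 @ $12.55 + 172 @ $13.80 + 54 @ $20.60 = $7,376.50
Ending inventory: 71 @ $22.30 + 307 @ $21.20 + 70 @ $19.15 + 157 @ $20.00 + 341 @ $20.60 = $19,596.80

COGS = $7,376.50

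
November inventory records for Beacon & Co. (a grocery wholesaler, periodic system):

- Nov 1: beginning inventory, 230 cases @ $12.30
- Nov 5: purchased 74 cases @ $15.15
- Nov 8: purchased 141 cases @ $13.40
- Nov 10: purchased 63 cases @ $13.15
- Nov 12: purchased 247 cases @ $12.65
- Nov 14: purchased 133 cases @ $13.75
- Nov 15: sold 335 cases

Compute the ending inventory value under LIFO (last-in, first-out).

Nov 15, 335 sold [LIFO — newest first]: 133 @ $13.75 + 202 @ $12.65 = $4,384.05
Ending inventory: 230 @ $12.30 + 74 @ $15.15 + 141 @ $13.40 + 63 @ $13.15 + 45 @ $12.65 = $7,237.20

Ending inventory = $7,237.20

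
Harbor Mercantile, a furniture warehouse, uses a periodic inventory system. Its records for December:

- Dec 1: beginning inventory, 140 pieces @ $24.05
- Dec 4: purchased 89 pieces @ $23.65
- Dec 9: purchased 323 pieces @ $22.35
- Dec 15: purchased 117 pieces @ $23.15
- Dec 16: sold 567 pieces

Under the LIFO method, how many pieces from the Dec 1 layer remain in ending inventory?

Dec 16, 567 sold [LIFO — newest first]: 117 @ $23.15 + 323 @ $22.35 + 89 @ $23.65 + 38 @ $24.05 = $12,946.35
Ending inventory: 102 @ $24.05 = $2,453.10

102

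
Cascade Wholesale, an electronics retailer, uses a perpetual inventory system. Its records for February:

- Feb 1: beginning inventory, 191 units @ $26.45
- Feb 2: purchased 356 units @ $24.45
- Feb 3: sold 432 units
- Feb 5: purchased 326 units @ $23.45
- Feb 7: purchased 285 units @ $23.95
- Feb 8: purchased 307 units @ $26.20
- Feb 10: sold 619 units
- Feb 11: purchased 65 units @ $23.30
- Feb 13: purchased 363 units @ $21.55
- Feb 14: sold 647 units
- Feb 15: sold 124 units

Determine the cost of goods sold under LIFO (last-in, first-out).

Feb 3, 432 sold [LIFO — newest first]: 356 @ $24.45 + 76 @ $26.45 = $10,714.40
Feb 10, 619 sold [LIFO — newest first]: 307 @ $26.20 + 285 @ $23.95 + 27 @ $23.45 = $15,502.30
Feb 14, 647 sold [LIFO — newest first]: 363 @ $21.55 + 65 @ $23.30 + 219 @ $23.45 = $14,472.70
Feb 15, 124 sold [LIFO — newest first]: 80 @ $23.45 + 44 @ $26.45 = $3,039.80
Total COGS = $10,714.40 + $15,502.30 + $14,472.70 + $3,039.80 = $43,729.20
Ending inventory: 71 @ $26.45 = $1,877.95
Check: goods available $45,607.15 = COGS $43,729.20 + ending $1,877.95

COGS = $43,729.20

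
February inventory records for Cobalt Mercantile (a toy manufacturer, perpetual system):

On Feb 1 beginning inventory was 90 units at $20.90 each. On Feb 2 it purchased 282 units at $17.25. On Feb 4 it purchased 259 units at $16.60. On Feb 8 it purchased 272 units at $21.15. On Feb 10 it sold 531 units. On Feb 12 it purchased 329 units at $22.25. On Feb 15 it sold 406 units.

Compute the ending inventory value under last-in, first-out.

Feb 10, 531 sold [LIFO — newest first]: 272 @ $21.15 + 259 @ $16.60 = $10,052.20
Feb 15, 406 sold [LIFO — newest first]: 329 @ $22.25 + 77 @ $17.25 = $8,648.50
Total COGS = $10,052.20 + $8,648.50 = $18,700.70
Ending inventory: 90 @ $20.90 + 205 @ $17.25 = $5,417.25

Ending inventory = $5,417.25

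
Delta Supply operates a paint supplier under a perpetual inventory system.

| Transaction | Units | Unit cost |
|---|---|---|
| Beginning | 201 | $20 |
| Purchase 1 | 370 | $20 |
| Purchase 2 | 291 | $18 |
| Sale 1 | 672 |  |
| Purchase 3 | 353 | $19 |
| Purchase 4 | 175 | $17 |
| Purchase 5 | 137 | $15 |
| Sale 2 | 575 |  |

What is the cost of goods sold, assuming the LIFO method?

Sale 1 (672) [LIFO — newest first]: 291 @ $18 + 370 @ $20 + 11 @ $20 = $12,858
Sale 2 (575) [LIFO — newest first]: 137 @ $15 + 175 @ $17 + 263 @ $19 = $10,027
Total COGS = $12,858 + $10,027 = $22,885
Ending inventory: 190 @ $20 + 90 @ $19 = $5,510

COGS = $22,885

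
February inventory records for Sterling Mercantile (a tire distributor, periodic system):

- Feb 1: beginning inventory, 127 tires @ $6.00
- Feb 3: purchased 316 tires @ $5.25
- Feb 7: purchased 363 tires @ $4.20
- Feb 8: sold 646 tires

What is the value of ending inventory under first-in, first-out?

Feb 8, 646 sold [FIFO — oldest first]: 127 @ $6.00 + 316 @ $5.25 + 203 @ $4.20 = $3,273.60
Ending inventory: 160 @ $4.20 = $672.00

Ending inventory = $672.00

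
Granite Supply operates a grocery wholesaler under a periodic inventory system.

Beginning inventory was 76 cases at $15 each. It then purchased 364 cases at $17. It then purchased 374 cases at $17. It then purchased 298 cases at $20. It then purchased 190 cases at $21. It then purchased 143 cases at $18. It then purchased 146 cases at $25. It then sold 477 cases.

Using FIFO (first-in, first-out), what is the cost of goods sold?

COGS = $7,957

Sale 1 (477) [FIFO — oldest first]: 76 @ $15 + 364 @ $17 + 37 @ $17 = $7,957
Ending inventory: 337 @ $17 + 298 @ $20 + 190 @ $21 + 143 @ $18 + 146 @ $25 = $21,903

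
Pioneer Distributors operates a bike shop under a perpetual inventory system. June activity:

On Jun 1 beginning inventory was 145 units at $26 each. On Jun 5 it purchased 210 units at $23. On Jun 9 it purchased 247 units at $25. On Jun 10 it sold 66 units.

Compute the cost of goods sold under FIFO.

COGS = $1,716

Jun 10, 66 sold [FIFO — oldest first]: 66 @ $26 = $1,716
Ending inventory: 79 @ $26 + 210 @ $23 + 247 @ $25 = $13,059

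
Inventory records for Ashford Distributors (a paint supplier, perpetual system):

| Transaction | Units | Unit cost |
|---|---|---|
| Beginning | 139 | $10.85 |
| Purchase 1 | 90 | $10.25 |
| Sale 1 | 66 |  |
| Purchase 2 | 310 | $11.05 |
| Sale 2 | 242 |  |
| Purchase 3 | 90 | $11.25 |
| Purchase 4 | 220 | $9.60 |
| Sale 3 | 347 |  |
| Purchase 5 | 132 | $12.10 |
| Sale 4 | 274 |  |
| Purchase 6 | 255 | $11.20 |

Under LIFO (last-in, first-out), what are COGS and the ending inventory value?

Sale 1 (66) [LIFO — newest first]: 66 @ $10.25 = $676.50
Sale 2 (242) [LIFO — newest first]: 242 @ $11.05 = $2,674.10
Sale 3 (347) [LIFO — newest first]: 220 @ $9.60 + 90 @ $11.25 + 37 @ $11.05 = $3,533.35
Sale 4 (274) [LIFO — newest first]: 132 @ $12.10 + 31 @ $11.05 + 24 @ $10.25 + 87 @ $10.85 = $3,129.70
Total COGS = $676.50 + $2,674.10 + $3,533.35 + $3,129.70 = $10,013.65
Ending inventory: 52 @ $10.85 + 255 @ $11.20 = $3,420.20
Check: goods available $13,433.85 = COGS $10,013.65 + ending $3,420.20

COGS = $10,013.65; ending inventory = $3,420.20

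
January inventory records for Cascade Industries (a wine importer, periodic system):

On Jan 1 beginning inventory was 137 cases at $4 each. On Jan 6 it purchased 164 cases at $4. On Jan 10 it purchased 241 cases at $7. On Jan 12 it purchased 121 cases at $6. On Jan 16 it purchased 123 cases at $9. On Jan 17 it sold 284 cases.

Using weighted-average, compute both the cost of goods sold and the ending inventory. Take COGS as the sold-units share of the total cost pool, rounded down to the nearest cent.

COGS = $1,706.89; ending inventory = $3,017.11

Jan 17, sell 284: 284/786 × $4,724.00 → $1,706.89
Ending inventory (cost pool remaining) = $3,017.11
Check: goods available $4,724.00 = COGS $1,706.89 + ending $3,017.11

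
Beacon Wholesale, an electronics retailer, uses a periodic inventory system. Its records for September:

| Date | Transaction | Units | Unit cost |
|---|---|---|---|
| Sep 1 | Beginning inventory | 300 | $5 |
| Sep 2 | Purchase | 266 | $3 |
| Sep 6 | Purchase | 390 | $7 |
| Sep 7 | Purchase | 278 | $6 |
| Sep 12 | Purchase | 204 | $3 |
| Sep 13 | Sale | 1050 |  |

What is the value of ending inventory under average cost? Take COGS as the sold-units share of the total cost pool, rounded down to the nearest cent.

Ending inventory = $1,971.84

Sep 13, sell 1050: 1050/1438 × $7,308.00 → $5,336.16
Ending inventory (cost pool remaining) = $1,971.84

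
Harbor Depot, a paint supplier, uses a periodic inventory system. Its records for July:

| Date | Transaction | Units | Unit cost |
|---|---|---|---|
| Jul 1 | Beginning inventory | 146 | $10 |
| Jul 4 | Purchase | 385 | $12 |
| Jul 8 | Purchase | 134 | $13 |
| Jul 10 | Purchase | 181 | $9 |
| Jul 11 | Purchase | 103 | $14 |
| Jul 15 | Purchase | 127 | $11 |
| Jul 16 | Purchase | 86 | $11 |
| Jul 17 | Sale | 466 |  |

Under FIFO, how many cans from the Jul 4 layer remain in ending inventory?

65

Jul 17, 466 sold [FIFO — oldest first]: 146 @ $10 + 320 @ $12 = $5,300
Ending inventory: 65 @ $12 + 134 @ $13 + 181 @ $9 + 103 @ $14 + 127 @ $11 + 86 @ $11 = $7,936
Check: goods available $13,236 = COGS $5,300 + ending $7,936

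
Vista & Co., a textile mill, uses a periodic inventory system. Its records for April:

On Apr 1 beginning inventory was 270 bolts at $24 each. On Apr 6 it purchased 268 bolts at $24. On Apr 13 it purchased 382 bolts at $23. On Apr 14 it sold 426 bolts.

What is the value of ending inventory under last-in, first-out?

Ending inventory = $11,856

Apr 14, 426 sold [LIFO — newest first]: 382 @ $23 + 44 @ $24 = $9,842
Ending inventory: 270 @ $24 + 224 @ $24 = $11,856
Check: goods available $21,698 = COGS $9,842 + ending $11,856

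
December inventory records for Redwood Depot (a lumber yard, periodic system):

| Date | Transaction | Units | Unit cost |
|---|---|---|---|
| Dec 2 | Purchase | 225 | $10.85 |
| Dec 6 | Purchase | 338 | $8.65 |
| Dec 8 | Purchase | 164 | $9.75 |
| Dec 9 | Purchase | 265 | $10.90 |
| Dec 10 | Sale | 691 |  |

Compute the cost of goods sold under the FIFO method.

Dec 10, 691 sold [FIFO — oldest first]: 225 @ $10.85 + 338 @ $8.65 + 128 @ $9.75 = $6,612.95
Ending inventory: 36 @ $9.75 + 265 @ $10.90 = $3,239.50

COGS = $6,612.95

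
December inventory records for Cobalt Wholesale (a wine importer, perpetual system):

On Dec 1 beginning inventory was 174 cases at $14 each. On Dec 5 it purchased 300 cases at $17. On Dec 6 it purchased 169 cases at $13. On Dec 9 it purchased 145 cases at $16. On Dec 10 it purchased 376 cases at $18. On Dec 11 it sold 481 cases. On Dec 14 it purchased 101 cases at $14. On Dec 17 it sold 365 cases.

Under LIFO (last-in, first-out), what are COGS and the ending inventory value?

COGS = $13,634; ending inventory = $6,601

Dec 11, 481 sold [LIFO — newest first]: 376 @ $18 + 105 @ $16 = $8,448
Dec 17, 365 sold [LIFO — newest first]: 101 @ $14 + 40 @ $16 + 169 @ $13 + 55 @ $17 = $5,186
Total COGS = $8,448 + $5,186 = $13,634
Ending inventory: 174 @ $14 + 245 @ $17 = $6,601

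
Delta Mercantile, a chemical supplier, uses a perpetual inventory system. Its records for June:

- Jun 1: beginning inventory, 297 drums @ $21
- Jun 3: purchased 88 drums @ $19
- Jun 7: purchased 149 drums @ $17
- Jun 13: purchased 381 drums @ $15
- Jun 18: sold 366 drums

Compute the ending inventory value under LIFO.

Jun 18, 366 sold [LIFO — newest first]: 366 @ $15 = $5,490
Ending inventory: 297 @ $21 + 88 @ $19 + 149 @ $17 + 15 @ $15 = $10,667
Check: goods available $16,157 = COGS $5,490 + ending $10,667

Ending inventory = $10,667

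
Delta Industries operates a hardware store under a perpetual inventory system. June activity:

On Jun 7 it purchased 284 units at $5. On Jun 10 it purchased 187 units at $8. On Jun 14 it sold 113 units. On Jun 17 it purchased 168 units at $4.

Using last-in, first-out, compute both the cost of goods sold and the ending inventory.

COGS = $904; ending inventory = $2,684

Jun 14, 113 sold [LIFO — newest first]: 113 @ $8 = $904
Ending inventory: 284 @ $5 + 74 @ $8 + 168 @ $4 = $2,684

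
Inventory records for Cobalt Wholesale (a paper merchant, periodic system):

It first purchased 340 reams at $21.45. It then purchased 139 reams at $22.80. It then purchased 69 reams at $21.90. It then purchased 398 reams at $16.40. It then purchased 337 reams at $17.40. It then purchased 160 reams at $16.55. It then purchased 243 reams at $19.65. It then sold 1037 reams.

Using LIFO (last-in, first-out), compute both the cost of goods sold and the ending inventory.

COGS = $18,157.55; ending inventory = $13,629.70

Sale 1 (1037) [LIFO — newest first]: 243 @ $19.65 + 160 @ $16.55 + 337 @ $17.40 + 297 @ $16.40 = $18,157.55
Ending inventory: 340 @ $21.45 + 139 @ $22.80 + 69 @ $21.90 + 101 @ $16.40 = $13,629.70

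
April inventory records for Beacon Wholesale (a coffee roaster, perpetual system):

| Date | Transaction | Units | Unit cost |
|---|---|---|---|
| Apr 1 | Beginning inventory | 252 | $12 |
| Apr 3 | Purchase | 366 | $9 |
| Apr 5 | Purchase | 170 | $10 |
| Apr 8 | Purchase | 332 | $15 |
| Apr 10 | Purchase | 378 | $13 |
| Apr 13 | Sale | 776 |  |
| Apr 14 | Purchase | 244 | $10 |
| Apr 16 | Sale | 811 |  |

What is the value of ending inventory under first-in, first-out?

Ending inventory = $1,550

Apr 13, 776 sold [FIFO — oldest first]: 252 @ $12 + 366 @ $9 + 158 @ $10 = $7,898
Apr 16, 811 sold [FIFO — oldest first]: 12 @ $10 + 332 @ $15 + 378 @ $13 + 89 @ $10 = $10,904
Total COGS = $7,898 + $10,904 = $18,802
Ending inventory: 155 @ $10 = $1,550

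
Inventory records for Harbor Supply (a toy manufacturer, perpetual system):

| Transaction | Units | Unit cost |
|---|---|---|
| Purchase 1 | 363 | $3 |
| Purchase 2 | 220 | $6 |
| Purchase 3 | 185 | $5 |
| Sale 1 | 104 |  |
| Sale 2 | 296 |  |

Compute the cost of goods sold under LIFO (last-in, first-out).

Sale 1 (104) [LIFO — newest first]: 104 @ $5 = $520
Sale 2 (296) [LIFO — newest first]: 81 @ $5 + 215 @ $6 = $1,695
Total COGS = $520 + $1,695 = $2,215
Ending inventory: 363 @ $3 + 5 @ $6 = $1,119

COGS = $2,215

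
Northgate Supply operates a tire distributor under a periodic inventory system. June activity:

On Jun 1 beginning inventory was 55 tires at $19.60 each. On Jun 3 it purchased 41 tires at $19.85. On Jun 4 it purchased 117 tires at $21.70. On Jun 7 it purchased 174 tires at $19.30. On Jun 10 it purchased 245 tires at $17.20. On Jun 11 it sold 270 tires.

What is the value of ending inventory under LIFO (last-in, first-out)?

Jun 11, 270 sold [LIFO — newest first]: 245 @ $17.20 + 25 @ $19.30 = $4,696.50
Ending inventory: 55 @ $19.60 + 41 @ $19.85 + 117 @ $21.70 + 149 @ $19.30 = $7,306.45

Ending inventory = $7,306.45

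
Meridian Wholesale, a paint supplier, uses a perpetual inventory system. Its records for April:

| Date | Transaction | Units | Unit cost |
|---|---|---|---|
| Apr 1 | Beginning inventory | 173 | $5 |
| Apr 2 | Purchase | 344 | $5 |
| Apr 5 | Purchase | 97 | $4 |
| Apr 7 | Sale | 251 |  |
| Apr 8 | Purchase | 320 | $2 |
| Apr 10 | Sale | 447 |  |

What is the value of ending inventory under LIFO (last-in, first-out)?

Apr 7, 251 sold [LIFO — newest first]: 97 @ $4 + 154 @ $5 = $1,158
Apr 10, 447 sold [LIFO — newest first]: 320 @ $2 + 127 @ $5 = $1,275
Total COGS = $1,158 + $1,275 = $2,433
Ending inventory: 173 @ $5 + 63 @ $5 = $1,180
Check: goods available $3,613 = COGS $2,433 + ending $1,180

Ending inventory = $1,180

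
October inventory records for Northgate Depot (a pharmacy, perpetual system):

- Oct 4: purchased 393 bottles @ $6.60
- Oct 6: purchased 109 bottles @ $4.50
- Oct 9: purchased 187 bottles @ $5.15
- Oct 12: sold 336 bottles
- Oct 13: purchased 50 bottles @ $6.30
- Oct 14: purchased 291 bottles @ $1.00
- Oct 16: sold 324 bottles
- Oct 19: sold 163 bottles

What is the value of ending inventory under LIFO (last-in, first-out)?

Ending inventory = $1,366.20

Oct 12, 336 sold [LIFO — newest first]: 187 @ $5.15 + 109 @ $4.50 + 40 @ $6.60 = $1,717.55
Oct 16, 324 sold [LIFO — newest first]: 291 @ $1.00 + 33 @ $6.30 = $498.90
Oct 19, 163 sold [LIFO — newest first]: 17 @ $6.30 + 146 @ $6.60 = $1,070.70
Total COGS = $1,717.55 + $498.90 + $1,070.70 = $3,287.15
Ending inventory: 207 @ $6.60 = $1,366.20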